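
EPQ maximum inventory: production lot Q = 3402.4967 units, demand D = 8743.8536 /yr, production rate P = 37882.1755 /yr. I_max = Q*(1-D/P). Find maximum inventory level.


D/P = 0.2308
1 - D/P = 0.7692
I_max = 3402.4967 * 0.7692 = 2617.1423

2617.1423 units


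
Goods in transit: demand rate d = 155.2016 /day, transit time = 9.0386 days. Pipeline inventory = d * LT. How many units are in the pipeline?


Pipeline = 155.2016 * 9.0386 = 1402.8052

1402.8052 units


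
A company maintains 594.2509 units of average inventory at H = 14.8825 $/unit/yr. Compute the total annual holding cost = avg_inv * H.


Cost = 594.2509 * 14.8825 = 8843.9390

8843.9390 $/yr


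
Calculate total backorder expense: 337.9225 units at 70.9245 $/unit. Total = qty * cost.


Total = 337.9225 * 70.9245 = 23966.9844

23966.9844 $


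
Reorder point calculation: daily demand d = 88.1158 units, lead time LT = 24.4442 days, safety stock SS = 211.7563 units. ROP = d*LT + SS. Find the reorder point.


d*LT = 88.1158 * 24.4442 = 2153.9202
ROP = 2153.9202 + 211.7563 = 2365.6765

2365.6765 units


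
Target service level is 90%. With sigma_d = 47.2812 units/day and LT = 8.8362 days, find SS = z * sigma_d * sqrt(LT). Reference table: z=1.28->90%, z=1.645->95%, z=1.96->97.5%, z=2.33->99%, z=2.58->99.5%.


From the table, SL = 90% corresponds to z = 1.28
sqrt(LT) = sqrt(8.8362) = 2.9726
SS = 1.28 * 47.2812 * 2.9726 = 179.9000

179.9000 units


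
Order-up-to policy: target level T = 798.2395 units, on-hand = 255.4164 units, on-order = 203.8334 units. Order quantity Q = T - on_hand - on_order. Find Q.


Inventory position = OH + OO = 255.4164 + 203.8334 = 459.2498
Q = 798.2395 - 459.2498 = 338.9897

338.9897 units


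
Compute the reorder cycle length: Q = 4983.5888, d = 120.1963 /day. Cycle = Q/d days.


Cycle = 4983.5888 / 120.1963 = 41.4621

41.4621 days


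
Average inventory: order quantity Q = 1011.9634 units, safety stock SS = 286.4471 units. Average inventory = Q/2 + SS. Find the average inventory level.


Q/2 = 505.9817
Avg = 505.9817 + 286.4471 = 792.4288

792.4288 units


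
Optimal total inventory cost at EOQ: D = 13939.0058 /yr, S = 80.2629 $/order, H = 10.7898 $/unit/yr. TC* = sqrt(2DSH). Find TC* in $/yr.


2*D*S*H = 24142933.4037
TC* = sqrt(24142933.4037) = 4913.5459

4913.5459 $/yr


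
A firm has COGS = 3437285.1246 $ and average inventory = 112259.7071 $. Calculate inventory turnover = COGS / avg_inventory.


Turnover = 3437285.1246 / 112259.7071 = 30.6190

30.6190


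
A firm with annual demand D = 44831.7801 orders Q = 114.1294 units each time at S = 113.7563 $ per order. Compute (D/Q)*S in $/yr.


Number of orders = D/Q = 392.8153
Cost = 392.8153 * 113.7563 = 44685.2207

44685.2207 $/yr


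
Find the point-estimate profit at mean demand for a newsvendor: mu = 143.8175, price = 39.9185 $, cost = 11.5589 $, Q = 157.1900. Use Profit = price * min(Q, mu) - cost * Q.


Sales at mu = min(157.1900, 143.8175) = 143.8175
Revenue = 39.9185 * 143.8175 = 5740.9789
Total cost = 11.5589 * 157.1900 = 1816.9435
Profit = 5740.9789 - 1816.9435 = 3924.0354

3924.0354 $


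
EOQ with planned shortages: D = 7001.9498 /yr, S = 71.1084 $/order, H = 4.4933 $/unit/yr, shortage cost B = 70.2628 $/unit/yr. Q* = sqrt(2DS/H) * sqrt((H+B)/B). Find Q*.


sqrt(2DS/H) = 470.7629
sqrt((H+B)/B) = 1.0315
Q* = 470.7629 * 1.0315 = 485.5823

485.5823 units


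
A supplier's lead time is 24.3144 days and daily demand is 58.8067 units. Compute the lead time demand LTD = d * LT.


LTD = 58.8067 * 24.3144 = 1429.8496

1429.8496 units


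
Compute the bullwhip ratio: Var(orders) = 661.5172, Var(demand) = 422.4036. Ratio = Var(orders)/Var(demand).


BW = 661.5172 / 422.4036 = 1.5661

1.5661


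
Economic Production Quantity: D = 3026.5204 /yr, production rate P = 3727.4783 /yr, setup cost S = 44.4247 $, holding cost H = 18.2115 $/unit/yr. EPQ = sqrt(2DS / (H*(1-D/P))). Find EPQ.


1 - D/P = 1 - 0.8119 = 0.1881
H*(1-D/P) = 3.4247
2DS = 268904.5216
EPQ = sqrt(78519.1475) = 280.2127

280.2127 units


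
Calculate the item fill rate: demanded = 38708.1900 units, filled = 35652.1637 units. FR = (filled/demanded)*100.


FR = 35652.1637 / 38708.1900 * 100 = 92.1050

92.1050%


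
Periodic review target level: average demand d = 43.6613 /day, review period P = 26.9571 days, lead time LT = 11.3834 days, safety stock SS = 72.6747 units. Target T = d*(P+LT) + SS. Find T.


P + LT = 38.3405
d*(P+LT) = 43.6613 * 38.3405 = 1673.9961
T = 1673.9961 + 72.6747 = 1746.6708

1746.6708 units


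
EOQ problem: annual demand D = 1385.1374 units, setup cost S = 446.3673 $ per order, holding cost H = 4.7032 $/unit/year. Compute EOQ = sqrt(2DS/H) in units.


2*D*S = 2 * 1385.1374 * 446.3673 = 1236560.0827
2*D*S/H = 262918.8813
EOQ = sqrt(262918.8813) = 512.7562

512.7562 units


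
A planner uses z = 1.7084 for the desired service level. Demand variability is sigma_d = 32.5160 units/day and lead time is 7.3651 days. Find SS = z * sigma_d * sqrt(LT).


sqrt(LT) = sqrt(7.3651) = 2.7139
SS = 1.7084 * 32.5160 * 2.7139 = 150.7565

150.7565 units


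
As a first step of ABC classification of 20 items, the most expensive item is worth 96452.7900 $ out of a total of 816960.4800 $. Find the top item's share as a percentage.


Top item = 96452.7900
Total = 816960.4800
Percentage = 96452.7900 / 816960.4800 * 100 = 11.8063

11.8063%


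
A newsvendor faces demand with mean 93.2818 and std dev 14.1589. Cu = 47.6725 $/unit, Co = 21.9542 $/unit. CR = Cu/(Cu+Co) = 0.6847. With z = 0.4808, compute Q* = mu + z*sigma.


CR = Cu/(Cu+Co) = 47.6725/(47.6725+21.9542) = 0.6847
z = 0.4808
Q* = 93.2818 + 0.4808 * 14.1589 = 100.0894

100.0894 units


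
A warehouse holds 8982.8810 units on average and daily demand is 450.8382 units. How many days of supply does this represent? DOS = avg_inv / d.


DOS = 8982.8810 / 450.8382 = 19.9248

19.9248 days


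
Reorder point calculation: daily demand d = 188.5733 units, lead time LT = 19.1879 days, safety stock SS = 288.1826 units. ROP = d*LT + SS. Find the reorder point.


d*LT = 188.5733 * 19.1879 = 3618.3256
ROP = 3618.3256 + 288.1826 = 3906.5082

3906.5082 units


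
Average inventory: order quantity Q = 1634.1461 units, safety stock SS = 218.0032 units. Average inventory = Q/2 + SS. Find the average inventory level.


Q/2 = 817.0730
Avg = 817.0730 + 218.0032 = 1035.0763

1035.0763 units


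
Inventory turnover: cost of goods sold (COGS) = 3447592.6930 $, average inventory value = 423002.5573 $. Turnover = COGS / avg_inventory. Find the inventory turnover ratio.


Turnover = 3447592.6930 / 423002.5573 = 8.1503

8.1503


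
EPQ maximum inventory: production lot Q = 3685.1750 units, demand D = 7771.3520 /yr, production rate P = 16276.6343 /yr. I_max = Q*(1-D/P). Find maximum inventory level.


D/P = 0.4775
1 - D/P = 0.5225
I_max = 3685.1750 * 0.5225 = 1925.6717

1925.6717 units


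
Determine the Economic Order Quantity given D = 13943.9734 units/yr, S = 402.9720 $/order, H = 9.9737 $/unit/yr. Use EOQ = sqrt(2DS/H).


2*D*S = 2 * 13943.9734 * 402.9720 = 11238061.6979
2*D*S/H = 1126769.5738
EOQ = sqrt(1126769.5738) = 1061.4940

1061.4940 units


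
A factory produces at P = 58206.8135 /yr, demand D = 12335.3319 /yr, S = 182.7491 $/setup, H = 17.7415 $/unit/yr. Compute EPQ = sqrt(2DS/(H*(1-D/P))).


1 - D/P = 1 - 0.2119 = 0.7881
H*(1-D/P) = 13.9817
2DS = 4508541.6059
EPQ = sqrt(322460.7081) = 567.8562

567.8562 units


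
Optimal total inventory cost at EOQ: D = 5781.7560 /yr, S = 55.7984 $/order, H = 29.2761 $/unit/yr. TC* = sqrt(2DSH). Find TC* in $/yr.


2*D*S*H = 18889685.3232
TC* = sqrt(18889685.3232) = 4346.2266

4346.2266 $/yr


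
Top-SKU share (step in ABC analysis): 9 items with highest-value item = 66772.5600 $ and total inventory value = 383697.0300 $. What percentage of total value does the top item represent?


Top item = 66772.5600
Total = 383697.0300
Percentage = 66772.5600 / 383697.0300 * 100 = 17.4024

17.4024%


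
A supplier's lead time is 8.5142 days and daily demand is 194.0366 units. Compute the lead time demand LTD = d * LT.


LTD = 194.0366 * 8.5142 = 1652.0664

1652.0664 units


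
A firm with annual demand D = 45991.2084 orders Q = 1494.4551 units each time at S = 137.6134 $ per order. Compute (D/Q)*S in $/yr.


Number of orders = D/Q = 30.7746
Cost = 30.7746 * 137.6134 = 4234.9928

4234.9928 $/yr


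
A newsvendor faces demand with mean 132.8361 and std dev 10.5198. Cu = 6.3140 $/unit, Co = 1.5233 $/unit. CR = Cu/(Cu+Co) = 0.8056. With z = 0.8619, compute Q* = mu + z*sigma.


CR = Cu/(Cu+Co) = 6.3140/(6.3140+1.5233) = 0.8056
z = 0.8619
Q* = 132.8361 + 0.8619 * 10.5198 = 141.9031

141.9031 units


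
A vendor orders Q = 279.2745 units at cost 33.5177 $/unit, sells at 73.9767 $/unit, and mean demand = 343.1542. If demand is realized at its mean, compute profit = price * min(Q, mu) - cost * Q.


Sales at mu = min(279.2745, 343.1542) = 279.2745
Revenue = 73.9767 * 279.2745 = 20659.8059
Total cost = 33.5177 * 279.2745 = 9360.6389
Profit = 20659.8059 - 9360.6389 = 11299.1670

11299.1670 $


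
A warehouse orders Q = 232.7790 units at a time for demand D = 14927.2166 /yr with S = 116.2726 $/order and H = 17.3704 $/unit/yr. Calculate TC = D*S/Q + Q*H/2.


Ordering cost = D*S/Q = 7456.1120
Holding cost = Q*H/2 = 2021.7322
TC = 7456.1120 + 2021.7322 = 9477.8441

9477.8441 $/yr


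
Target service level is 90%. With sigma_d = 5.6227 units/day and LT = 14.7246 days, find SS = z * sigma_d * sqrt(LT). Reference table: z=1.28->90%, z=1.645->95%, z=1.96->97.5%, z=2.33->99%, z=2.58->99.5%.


From the table, SL = 90% corresponds to z = 1.28
sqrt(LT) = sqrt(14.7246) = 3.8373
SS = 1.28 * 5.6227 * 3.8373 = 27.6170

27.6170 units


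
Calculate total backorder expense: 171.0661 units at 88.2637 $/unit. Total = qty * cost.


Total = 171.0661 * 88.2637 = 15098.9269

15098.9269 $


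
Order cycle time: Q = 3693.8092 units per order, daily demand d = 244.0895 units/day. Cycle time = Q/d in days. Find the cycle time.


Cycle = 3693.8092 / 244.0895 = 15.1330

15.1330 days


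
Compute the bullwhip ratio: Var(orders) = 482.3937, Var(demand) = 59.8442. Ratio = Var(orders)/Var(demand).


BW = 482.3937 / 59.8442 = 8.0608

8.0608


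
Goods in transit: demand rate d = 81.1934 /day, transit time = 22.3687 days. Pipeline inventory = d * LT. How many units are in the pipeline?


Pipeline = 81.1934 * 22.3687 = 1816.1908

1816.1908 units


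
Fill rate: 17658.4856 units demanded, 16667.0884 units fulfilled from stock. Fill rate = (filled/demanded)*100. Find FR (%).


FR = 16667.0884 / 17658.4856 * 100 = 94.3857

94.3857%


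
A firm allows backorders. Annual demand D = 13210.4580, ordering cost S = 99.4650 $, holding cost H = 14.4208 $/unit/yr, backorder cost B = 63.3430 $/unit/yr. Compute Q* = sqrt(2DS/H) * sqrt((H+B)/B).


sqrt(2DS/H) = 426.8884
sqrt((H+B)/B) = 1.1080
Q* = 426.8884 * 1.1080 = 472.9920

472.9920 units


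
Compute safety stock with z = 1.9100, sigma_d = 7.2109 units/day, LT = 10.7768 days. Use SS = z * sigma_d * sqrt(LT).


sqrt(LT) = sqrt(10.7768) = 3.2828
SS = 1.9100 * 7.2109 * 3.2828 = 45.2135

45.2135 units


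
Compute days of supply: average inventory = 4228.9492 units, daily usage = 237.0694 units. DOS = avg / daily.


DOS = 4228.9492 / 237.0694 = 17.8384

17.8384 days


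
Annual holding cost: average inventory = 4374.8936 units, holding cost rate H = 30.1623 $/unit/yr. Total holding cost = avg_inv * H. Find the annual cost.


Cost = 4374.8936 * 30.1623 = 131956.8532

131956.8532 $/yr


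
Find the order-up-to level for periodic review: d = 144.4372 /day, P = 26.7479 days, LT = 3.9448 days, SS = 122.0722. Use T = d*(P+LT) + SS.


P + LT = 30.6927
d*(P+LT) = 144.4372 * 30.6927 = 4433.1676
T = 4433.1676 + 122.0722 = 4555.2398

4555.2398 units


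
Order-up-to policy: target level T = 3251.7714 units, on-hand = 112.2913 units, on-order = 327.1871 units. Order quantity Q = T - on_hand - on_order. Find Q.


Inventory position = OH + OO = 112.2913 + 327.1871 = 439.4784
Q = 3251.7714 - 439.4784 = 2812.2930

2812.2930 units


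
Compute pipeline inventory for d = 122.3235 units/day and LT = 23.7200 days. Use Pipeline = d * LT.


Pipeline = 122.3235 * 23.7200 = 2901.5134

2901.5134 units


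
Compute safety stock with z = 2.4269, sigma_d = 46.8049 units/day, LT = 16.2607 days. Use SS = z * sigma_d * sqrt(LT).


sqrt(LT) = sqrt(16.2607) = 4.0325
SS = 2.4269 * 46.8049 * 4.0325 = 458.0499

458.0499 units


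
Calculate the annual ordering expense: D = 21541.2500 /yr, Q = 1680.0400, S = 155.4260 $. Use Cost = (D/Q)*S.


Number of orders = D/Q = 12.8219
Cost = 12.8219 * 155.4260 = 1992.8516

1992.8516 $/yr


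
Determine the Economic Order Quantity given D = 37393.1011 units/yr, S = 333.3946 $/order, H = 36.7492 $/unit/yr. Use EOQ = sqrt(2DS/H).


2*D*S = 2 * 37393.1011 * 333.3946 = 24933315.9680
2*D*S/H = 678472.3468
EOQ = sqrt(678472.3468) = 823.6943

823.6943 units


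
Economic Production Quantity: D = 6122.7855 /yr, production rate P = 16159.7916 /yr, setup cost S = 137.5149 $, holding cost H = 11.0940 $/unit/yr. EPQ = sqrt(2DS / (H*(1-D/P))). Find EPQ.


1 - D/P = 1 - 0.3789 = 0.6211
H*(1-D/P) = 6.8906
2DS = 1683948.4715
EPQ = sqrt(244383.6822) = 494.3518

494.3518 units


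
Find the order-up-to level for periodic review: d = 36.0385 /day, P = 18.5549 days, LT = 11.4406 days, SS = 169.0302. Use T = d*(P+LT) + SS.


P + LT = 29.9955
d*(P+LT) = 36.0385 * 29.9955 = 1080.9928
T = 1080.9928 + 169.0302 = 1250.0230

1250.0230 units


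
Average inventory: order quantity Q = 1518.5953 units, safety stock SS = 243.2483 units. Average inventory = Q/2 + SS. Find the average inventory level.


Q/2 = 759.2976
Avg = 759.2976 + 243.2483 = 1002.5459

1002.5459 units


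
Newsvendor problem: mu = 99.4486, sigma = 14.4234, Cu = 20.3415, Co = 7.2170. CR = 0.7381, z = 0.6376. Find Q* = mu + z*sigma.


CR = Cu/(Cu+Co) = 20.3415/(20.3415+7.2170) = 0.7381
z = 0.6376
Q* = 99.4486 + 0.6376 * 14.4234 = 108.6450

108.6450 units


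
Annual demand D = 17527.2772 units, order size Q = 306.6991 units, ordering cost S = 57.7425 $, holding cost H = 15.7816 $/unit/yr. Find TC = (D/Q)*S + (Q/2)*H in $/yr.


Ordering cost = D*S/Q = 3299.8754
Holding cost = Q*H/2 = 2420.1013
TC = 3299.8754 + 2420.1013 = 5719.9766

5719.9766 $/yr


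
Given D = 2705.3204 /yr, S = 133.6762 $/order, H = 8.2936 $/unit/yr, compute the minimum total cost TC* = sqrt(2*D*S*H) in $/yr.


2*D*S*H = 5998544.4312
TC* = sqrt(5998544.4312) = 2449.1926

2449.1926 $/yr


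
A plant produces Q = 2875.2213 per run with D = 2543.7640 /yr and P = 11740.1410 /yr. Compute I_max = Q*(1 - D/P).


D/P = 0.2167
1 - D/P = 0.7833
I_max = 2875.2213 * 0.7833 = 2252.2403

2252.2403 units


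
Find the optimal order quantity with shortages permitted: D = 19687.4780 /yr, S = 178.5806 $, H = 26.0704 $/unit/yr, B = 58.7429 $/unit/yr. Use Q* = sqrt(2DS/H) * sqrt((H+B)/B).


sqrt(2DS/H) = 519.3419
sqrt((H+B)/B) = 1.2016
Q* = 519.3419 * 1.2016 = 624.0331

624.0331 units


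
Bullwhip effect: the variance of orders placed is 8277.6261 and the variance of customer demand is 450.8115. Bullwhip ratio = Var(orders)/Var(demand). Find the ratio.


BW = 8277.6261 / 450.8115 = 18.3616

18.3616


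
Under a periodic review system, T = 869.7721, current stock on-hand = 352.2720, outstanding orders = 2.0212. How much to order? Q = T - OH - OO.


Inventory position = OH + OO = 352.2720 + 2.0212 = 354.2932
Q = 869.7721 - 354.2932 = 515.4789

515.4789 units


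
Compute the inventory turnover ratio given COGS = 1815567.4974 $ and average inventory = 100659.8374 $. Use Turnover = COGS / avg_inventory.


Turnover = 1815567.4974 / 100659.8374 = 18.0367

18.0367


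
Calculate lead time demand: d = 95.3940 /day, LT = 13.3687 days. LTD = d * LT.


LTD = 95.3940 * 13.3687 = 1275.2938

1275.2938 units


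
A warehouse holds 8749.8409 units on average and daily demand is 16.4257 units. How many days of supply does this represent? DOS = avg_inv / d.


DOS = 8749.8409 / 16.4257 = 532.6921

532.6921 days


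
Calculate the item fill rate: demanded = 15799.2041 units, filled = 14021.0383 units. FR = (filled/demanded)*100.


FR = 14021.0383 / 15799.2041 * 100 = 88.7452

88.7452%


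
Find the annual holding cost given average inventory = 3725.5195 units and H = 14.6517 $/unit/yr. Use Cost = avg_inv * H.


Cost = 3725.5195 * 14.6517 = 54585.1941

54585.1941 $/yr


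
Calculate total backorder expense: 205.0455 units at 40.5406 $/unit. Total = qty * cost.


Total = 205.0455 * 40.5406 = 8312.6676

8312.6676 $


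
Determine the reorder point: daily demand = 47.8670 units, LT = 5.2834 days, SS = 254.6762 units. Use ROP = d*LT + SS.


d*LT = 47.8670 * 5.2834 = 252.9005
ROP = 252.9005 + 254.6762 = 507.5767

507.5767 units


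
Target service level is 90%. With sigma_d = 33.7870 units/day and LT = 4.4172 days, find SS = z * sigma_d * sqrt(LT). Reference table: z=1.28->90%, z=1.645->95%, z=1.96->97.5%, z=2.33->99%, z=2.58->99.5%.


From the table, SL = 90% corresponds to z = 1.28
sqrt(LT) = sqrt(4.4172) = 2.1017
SS = 1.28 * 33.7870 * 2.1017 = 90.8936

90.8936 units


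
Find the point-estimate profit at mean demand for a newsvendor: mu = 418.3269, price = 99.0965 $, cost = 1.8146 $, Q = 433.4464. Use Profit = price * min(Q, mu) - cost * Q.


Sales at mu = min(433.4464, 418.3269) = 418.3269
Revenue = 99.0965 * 418.3269 = 41454.7316
Total cost = 1.8146 * 433.4464 = 786.5318
Profit = 41454.7316 - 786.5318 = 40668.1998

40668.1998 $


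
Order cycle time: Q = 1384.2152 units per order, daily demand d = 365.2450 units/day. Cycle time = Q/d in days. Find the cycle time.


Cycle = 1384.2152 / 365.2450 = 3.7898

3.7898 days


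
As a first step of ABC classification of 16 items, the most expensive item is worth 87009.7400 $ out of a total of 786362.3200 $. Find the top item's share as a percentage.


Top item = 87009.7400
Total = 786362.3200
Percentage = 87009.7400 / 786362.3200 * 100 = 11.0648

11.0648%


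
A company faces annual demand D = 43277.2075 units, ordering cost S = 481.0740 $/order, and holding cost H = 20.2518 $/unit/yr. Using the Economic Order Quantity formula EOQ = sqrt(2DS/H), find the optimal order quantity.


2*D*S = 2 * 43277.2075 * 481.0740 = 41639078.6417
2*D*S/H = 2056068.0355
EOQ = sqrt(2056068.0355) = 1433.8996

1433.8996 units


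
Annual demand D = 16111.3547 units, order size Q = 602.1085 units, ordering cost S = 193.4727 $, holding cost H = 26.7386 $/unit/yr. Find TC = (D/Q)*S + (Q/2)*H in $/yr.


Ordering cost = D*S/Q = 5176.9860
Holding cost = Q*H/2 = 8049.7692
TC = 5176.9860 + 8049.7692 = 13226.7552

13226.7552 $/yr


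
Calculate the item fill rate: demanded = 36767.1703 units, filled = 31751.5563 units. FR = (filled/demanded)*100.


FR = 31751.5563 / 36767.1703 * 100 = 86.3584

86.3584%


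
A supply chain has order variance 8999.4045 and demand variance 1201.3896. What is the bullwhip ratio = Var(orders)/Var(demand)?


BW = 8999.4045 / 1201.3896 = 7.4908

7.4908


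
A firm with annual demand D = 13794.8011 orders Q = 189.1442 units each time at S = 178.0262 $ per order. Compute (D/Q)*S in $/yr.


Number of orders = D/Q = 72.9327
Cost = 72.9327 * 178.0262 = 12983.9351

12983.9351 $/yr


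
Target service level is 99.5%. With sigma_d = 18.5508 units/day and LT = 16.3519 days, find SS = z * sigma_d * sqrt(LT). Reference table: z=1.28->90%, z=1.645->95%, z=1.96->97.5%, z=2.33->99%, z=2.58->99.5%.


From the table, SL = 99.5% corresponds to z = 2.58
sqrt(LT) = sqrt(16.3519) = 4.0437
SS = 2.58 * 18.5508 * 4.0437 = 193.5381

193.5381 units


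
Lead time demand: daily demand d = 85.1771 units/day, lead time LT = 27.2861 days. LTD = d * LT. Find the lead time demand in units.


LTD = 85.1771 * 27.2861 = 2324.1509

2324.1509 units


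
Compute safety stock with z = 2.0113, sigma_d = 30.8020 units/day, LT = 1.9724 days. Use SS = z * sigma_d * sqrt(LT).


sqrt(LT) = sqrt(1.9724) = 1.4044
SS = 2.0113 * 30.8020 * 1.4044 = 87.0068

87.0068 units


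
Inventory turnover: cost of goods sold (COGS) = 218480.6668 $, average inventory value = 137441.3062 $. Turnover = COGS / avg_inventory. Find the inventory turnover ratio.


Turnover = 218480.6668 / 137441.3062 = 1.5896

1.5896


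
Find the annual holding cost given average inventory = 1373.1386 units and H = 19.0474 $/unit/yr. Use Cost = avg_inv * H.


Cost = 1373.1386 * 19.0474 = 26154.7202

26154.7202 $/yr


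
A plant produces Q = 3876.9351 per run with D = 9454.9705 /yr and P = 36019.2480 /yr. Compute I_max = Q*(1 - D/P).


D/P = 0.2625
1 - D/P = 0.7375
I_max = 3876.9351 * 0.7375 = 2859.2485

2859.2485 units


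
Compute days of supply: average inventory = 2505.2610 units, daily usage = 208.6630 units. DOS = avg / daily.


DOS = 2505.2610 / 208.6630 = 12.0063

12.0063 days


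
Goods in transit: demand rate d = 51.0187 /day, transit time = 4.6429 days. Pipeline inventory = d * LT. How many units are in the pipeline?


Pipeline = 51.0187 * 4.6429 = 236.8747

236.8747 units


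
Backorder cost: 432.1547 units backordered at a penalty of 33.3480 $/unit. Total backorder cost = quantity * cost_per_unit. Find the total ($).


Total = 432.1547 * 33.3480 = 14411.4949

14411.4949 $


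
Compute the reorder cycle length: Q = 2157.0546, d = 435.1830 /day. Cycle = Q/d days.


Cycle = 2157.0546 / 435.1830 = 4.9567

4.9567 days


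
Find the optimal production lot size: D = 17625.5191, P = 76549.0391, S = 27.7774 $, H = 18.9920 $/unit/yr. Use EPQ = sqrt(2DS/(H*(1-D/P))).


1 - D/P = 1 - 0.2303 = 0.7697
H*(1-D/P) = 14.6191
2DS = 979182.1885
EPQ = sqrt(66979.8027) = 258.8046

258.8046 units


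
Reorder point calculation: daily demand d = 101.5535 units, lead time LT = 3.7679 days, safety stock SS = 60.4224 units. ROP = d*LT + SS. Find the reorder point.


d*LT = 101.5535 * 3.7679 = 382.6434
ROP = 382.6434 + 60.4224 = 443.0658

443.0658 units


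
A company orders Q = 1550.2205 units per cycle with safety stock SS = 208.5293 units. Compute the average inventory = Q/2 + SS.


Q/2 = 775.1102
Avg = 775.1102 + 208.5293 = 983.6395

983.6395 units


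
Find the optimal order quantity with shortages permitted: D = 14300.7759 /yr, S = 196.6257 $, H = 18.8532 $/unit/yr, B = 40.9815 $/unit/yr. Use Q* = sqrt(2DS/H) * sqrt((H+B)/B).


sqrt(2DS/H) = 546.1632
sqrt((H+B)/B) = 1.2083
Q* = 546.1632 * 1.2083 = 659.9409

659.9409 units


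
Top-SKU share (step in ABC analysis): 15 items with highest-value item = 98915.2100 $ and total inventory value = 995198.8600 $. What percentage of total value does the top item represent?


Top item = 98915.2100
Total = 995198.8600
Percentage = 98915.2100 / 995198.8600 * 100 = 9.9392

9.9392%


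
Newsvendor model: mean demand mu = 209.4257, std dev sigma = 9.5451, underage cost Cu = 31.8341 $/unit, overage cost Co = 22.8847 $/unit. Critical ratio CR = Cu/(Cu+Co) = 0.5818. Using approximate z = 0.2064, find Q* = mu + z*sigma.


CR = Cu/(Cu+Co) = 31.8341/(31.8341+22.8847) = 0.5818
z = 0.2064
Q* = 209.4257 + 0.2064 * 9.5451 = 211.3958

211.3958 units


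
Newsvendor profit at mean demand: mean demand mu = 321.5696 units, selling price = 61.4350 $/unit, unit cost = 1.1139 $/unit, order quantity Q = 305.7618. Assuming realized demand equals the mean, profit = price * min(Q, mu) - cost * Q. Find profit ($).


Sales at mu = min(305.7618, 321.5696) = 305.7618
Revenue = 61.4350 * 305.7618 = 18784.4762
Total cost = 1.1139 * 305.7618 = 340.5881
Profit = 18784.4762 - 340.5881 = 18443.8881

18443.8881 $


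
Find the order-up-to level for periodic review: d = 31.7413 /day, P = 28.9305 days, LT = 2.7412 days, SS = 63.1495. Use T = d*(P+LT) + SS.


P + LT = 31.6717
d*(P+LT) = 31.7413 * 31.6717 = 1005.3009
T = 1005.3009 + 63.1495 = 1068.4504

1068.4504 units


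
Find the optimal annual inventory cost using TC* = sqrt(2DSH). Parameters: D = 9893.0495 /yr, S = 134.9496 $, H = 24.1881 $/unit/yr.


2*D*S*H = 64585278.2226
TC* = sqrt(64585278.2226) = 8036.4966

8036.4966 $/yr


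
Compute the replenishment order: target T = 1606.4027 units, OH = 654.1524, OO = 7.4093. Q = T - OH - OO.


Inventory position = OH + OO = 654.1524 + 7.4093 = 661.5617
Q = 1606.4027 - 661.5617 = 944.8410

944.8410 units


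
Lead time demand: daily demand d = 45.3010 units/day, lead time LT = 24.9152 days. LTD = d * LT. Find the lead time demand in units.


LTD = 45.3010 * 24.9152 = 1128.6835

1128.6835 units


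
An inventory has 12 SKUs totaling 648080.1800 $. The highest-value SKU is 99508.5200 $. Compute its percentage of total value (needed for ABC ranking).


Top item = 99508.5200
Total = 648080.1800
Percentage = 99508.5200 / 648080.1800 * 100 = 15.3544

15.3544%


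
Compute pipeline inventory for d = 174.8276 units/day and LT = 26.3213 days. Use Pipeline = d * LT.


Pipeline = 174.8276 * 26.3213 = 4601.6897

4601.6897 units


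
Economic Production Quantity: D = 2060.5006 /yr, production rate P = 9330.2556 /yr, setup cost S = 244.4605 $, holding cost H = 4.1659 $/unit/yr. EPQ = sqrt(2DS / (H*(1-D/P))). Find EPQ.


1 - D/P = 1 - 0.2208 = 0.7792
H*(1-D/P) = 3.2459
2DS = 1007422.0139
EPQ = sqrt(310367.5889) = 557.1064

557.1064 units


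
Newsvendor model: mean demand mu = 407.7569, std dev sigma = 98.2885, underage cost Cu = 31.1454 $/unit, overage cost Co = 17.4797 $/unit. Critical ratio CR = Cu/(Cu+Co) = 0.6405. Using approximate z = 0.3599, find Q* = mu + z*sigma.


CR = Cu/(Cu+Co) = 31.1454/(31.1454+17.4797) = 0.6405
z = 0.3599
Q* = 407.7569 + 0.3599 * 98.2885 = 443.1309

443.1309 units


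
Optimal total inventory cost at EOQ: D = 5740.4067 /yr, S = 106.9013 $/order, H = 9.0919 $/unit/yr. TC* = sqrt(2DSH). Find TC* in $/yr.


2*D*S*H = 11158615.0430
TC* = sqrt(11158615.0430) = 3340.4513

3340.4513 $/yr


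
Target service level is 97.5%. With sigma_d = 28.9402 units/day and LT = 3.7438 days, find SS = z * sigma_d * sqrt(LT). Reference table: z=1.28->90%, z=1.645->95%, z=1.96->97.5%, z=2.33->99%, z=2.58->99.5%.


From the table, SL = 97.5% corresponds to z = 1.96
sqrt(LT) = sqrt(3.7438) = 1.9349
SS = 1.96 * 28.9402 * 1.9349 = 109.7524

109.7524 units


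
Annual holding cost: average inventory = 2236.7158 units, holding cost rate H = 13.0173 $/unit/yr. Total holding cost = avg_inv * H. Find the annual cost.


Cost = 2236.7158 * 13.0173 = 29116.0006

29116.0006 $/yr


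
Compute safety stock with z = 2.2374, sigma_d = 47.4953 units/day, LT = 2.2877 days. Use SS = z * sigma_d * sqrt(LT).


sqrt(LT) = sqrt(2.2877) = 1.5125
SS = 2.2374 * 47.4953 * 1.5125 = 160.7288

160.7288 units


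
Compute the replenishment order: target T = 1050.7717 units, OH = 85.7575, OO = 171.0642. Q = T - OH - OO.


Inventory position = OH + OO = 85.7575 + 171.0642 = 256.8217
Q = 1050.7717 - 256.8217 = 793.9500

793.9500 units


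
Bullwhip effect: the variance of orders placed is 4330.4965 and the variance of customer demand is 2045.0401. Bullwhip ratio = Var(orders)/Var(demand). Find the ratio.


BW = 4330.4965 / 2045.0401 = 2.1176

2.1176


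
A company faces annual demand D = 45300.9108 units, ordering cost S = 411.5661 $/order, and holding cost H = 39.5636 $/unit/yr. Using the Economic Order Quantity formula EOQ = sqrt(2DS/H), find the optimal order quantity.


2*D*S = 2 * 45300.9108 * 411.5661 = 37288638.3688
2*D*S/H = 942498.6192
EOQ = sqrt(942498.6192) = 970.8237

970.8237 units


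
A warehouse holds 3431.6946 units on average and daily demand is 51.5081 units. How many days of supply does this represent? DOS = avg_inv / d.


DOS = 3431.6946 / 51.5081 = 66.6244

66.6244 days


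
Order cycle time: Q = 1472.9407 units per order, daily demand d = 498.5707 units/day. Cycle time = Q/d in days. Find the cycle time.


Cycle = 1472.9407 / 498.5707 = 2.9543

2.9543 days


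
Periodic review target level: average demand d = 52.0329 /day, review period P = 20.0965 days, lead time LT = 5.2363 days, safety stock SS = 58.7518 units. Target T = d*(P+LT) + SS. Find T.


P + LT = 25.3328
d*(P+LT) = 52.0329 * 25.3328 = 1318.1390
T = 1318.1390 + 58.7518 = 1376.8908

1376.8908 units


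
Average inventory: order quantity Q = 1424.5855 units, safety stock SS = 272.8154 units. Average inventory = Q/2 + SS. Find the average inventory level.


Q/2 = 712.2927
Avg = 712.2927 + 272.8154 = 985.1082

985.1082 units


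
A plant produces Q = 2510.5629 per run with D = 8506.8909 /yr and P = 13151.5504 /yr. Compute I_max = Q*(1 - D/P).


D/P = 0.6468
1 - D/P = 0.3532
I_max = 2510.5629 * 0.3532 = 886.6415

886.6415 units


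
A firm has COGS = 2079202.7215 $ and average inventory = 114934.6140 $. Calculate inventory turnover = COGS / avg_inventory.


Turnover = 2079202.7215 / 114934.6140 = 18.0903

18.0903


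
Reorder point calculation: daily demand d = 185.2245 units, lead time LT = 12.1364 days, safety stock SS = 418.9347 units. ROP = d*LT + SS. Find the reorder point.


d*LT = 185.2245 * 12.1364 = 2247.9586
ROP = 2247.9586 + 418.9347 = 2666.8933

2666.8933 units


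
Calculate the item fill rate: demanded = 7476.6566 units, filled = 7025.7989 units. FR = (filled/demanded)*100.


FR = 7025.7989 / 7476.6566 * 100 = 93.9698

93.9698%


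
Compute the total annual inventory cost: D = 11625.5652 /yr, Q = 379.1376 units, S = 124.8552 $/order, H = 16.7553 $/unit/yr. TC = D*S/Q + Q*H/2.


Ordering cost = D*S/Q = 3828.4577
Holding cost = Q*H/2 = 3176.2821
TC = 3828.4577 + 3176.2821 = 7004.7398

7004.7398 $/yr


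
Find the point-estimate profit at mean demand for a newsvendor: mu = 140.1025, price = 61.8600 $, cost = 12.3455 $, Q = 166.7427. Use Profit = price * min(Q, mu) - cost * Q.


Sales at mu = min(166.7427, 140.1025) = 140.1025
Revenue = 61.8600 * 140.1025 = 8666.7406
Total cost = 12.3455 * 166.7427 = 2058.5220
Profit = 8666.7406 - 2058.5220 = 6608.2186

6608.2186 $


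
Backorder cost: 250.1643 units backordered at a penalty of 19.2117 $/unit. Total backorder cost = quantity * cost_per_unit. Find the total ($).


Total = 250.1643 * 19.2117 = 4806.0815

4806.0815 $


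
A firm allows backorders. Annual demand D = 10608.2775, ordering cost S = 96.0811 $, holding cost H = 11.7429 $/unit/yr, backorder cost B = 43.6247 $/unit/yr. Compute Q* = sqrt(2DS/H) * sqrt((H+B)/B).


sqrt(2DS/H) = 416.6475
sqrt((H+B)/B) = 1.1266
Q* = 416.6475 * 1.1266 = 469.3862

469.3862 units


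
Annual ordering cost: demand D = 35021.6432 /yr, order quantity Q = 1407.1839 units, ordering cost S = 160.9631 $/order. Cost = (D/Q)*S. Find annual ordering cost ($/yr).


Number of orders = D/Q = 24.8878
Cost = 24.8878 * 160.9631 = 4006.0096

4006.0096 $/yr


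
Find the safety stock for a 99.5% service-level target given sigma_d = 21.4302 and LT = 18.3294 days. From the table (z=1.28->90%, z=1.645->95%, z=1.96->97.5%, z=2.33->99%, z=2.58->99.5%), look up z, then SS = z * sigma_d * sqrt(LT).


From the table, SL = 99.5% corresponds to z = 2.58
sqrt(LT) = sqrt(18.3294) = 4.2813
SS = 2.58 * 21.4302 * 4.2813 = 236.7119

236.7119 units


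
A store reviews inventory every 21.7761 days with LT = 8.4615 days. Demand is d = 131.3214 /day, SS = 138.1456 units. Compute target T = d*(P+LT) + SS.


P + LT = 30.2376
d*(P+LT) = 131.3214 * 30.2376 = 3970.8440
T = 3970.8440 + 138.1456 = 4108.9896

4108.9896 units


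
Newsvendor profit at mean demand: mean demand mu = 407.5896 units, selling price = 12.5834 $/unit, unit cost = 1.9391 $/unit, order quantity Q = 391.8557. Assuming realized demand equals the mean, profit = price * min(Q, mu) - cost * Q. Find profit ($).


Sales at mu = min(391.8557, 407.5896) = 391.8557
Revenue = 12.5834 * 391.8557 = 4930.8770
Total cost = 1.9391 * 391.8557 = 759.8474
Profit = 4930.8770 - 759.8474 = 4171.0296

4171.0296 $


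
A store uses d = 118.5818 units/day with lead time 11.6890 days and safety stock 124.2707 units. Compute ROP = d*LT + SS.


d*LT = 118.5818 * 11.6890 = 1386.1027
ROP = 1386.1027 + 124.2707 = 1510.3734

1510.3734 units


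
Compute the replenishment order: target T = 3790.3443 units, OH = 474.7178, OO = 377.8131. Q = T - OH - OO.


Inventory position = OH + OO = 474.7178 + 377.8131 = 852.5309
Q = 3790.3443 - 852.5309 = 2937.8134

2937.8134 units


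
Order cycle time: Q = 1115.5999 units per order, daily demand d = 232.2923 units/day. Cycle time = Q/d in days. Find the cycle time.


Cycle = 1115.5999 / 232.2923 = 4.8026

4.8026 days


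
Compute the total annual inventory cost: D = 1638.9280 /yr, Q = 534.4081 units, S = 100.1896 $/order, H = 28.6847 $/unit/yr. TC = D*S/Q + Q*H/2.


Ordering cost = D*S/Q = 307.2624
Holding cost = Q*H/2 = 7664.6680
TC = 307.2624 + 7664.6680 = 7971.9305

7971.9305 $/yr


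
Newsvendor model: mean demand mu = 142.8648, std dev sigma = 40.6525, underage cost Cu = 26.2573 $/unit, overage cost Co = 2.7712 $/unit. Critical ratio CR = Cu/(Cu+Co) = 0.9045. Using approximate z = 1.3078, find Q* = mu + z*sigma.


CR = Cu/(Cu+Co) = 26.2573/(26.2573+2.7712) = 0.9045
z = 1.3078
Q* = 142.8648 + 1.3078 * 40.6525 = 196.0301

196.0301 units


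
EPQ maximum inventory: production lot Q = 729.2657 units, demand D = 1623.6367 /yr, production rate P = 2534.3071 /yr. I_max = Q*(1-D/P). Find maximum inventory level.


D/P = 0.6407
1 - D/P = 0.3593
I_max = 729.2657 * 0.3593 = 262.0522

262.0522 units


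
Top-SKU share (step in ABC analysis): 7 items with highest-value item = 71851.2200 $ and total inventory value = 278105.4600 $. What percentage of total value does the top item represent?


Top item = 71851.2200
Total = 278105.4600
Percentage = 71851.2200 / 278105.4600 * 100 = 25.8360

25.8360%


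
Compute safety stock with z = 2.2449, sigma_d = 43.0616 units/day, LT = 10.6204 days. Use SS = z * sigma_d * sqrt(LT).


sqrt(LT) = sqrt(10.6204) = 3.2589
SS = 2.2449 * 43.0616 * 3.2589 = 315.0341

315.0341 units


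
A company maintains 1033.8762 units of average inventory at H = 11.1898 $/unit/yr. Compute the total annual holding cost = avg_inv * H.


Cost = 1033.8762 * 11.1898 = 11568.8679

11568.8679 $/yr


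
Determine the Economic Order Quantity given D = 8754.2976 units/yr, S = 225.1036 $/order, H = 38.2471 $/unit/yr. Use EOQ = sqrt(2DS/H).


2*D*S = 2 * 8754.2976 * 225.1036 = 3941247.8105
2*D*S/H = 103046.9712
EOQ = sqrt(103046.9712) = 321.0093

321.0093 units


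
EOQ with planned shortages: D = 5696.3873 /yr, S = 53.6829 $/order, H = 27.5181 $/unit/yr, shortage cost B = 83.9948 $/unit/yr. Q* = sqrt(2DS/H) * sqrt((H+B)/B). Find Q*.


sqrt(2DS/H) = 149.0814
sqrt((H+B)/B) = 1.1522
Q* = 149.0814 * 1.1522 = 171.7750

171.7750 units


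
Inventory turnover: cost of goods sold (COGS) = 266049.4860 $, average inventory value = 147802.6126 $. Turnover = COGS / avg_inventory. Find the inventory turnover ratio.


Turnover = 266049.4860 / 147802.6126 = 1.8000

1.8000


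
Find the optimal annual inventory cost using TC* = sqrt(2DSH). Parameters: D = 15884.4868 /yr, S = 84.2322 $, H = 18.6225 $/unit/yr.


2*D*S*H = 49833261.3452
TC* = sqrt(49833261.3452) = 7059.2678

7059.2678 $/yr


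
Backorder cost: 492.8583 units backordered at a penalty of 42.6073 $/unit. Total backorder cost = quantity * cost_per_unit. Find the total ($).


Total = 492.8583 * 42.6073 = 20999.3614

20999.3614 $


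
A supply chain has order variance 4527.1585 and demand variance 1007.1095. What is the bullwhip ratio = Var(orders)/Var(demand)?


BW = 4527.1585 / 1007.1095 = 4.4952

4.4952


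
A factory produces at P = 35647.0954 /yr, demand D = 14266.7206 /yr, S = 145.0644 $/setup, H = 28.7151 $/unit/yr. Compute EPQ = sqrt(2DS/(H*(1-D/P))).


1 - D/P = 1 - 0.4002 = 0.5998
H*(1-D/P) = 17.2227
2DS = 4139186.5276
EPQ = sqrt(240333.0506) = 490.2377

490.2377 units


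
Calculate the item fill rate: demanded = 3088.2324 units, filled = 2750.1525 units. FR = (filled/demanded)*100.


FR = 2750.1525 / 3088.2324 * 100 = 89.0526

89.0526%


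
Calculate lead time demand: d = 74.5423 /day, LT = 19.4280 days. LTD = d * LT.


LTD = 74.5423 * 19.4280 = 1448.2078

1448.2078 units


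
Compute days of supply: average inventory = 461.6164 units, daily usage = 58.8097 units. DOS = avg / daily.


DOS = 461.6164 / 58.8097 = 7.8493

7.8493 days


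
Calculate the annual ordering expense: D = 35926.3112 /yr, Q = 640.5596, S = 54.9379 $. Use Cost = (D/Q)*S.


Number of orders = D/Q = 56.0858
Cost = 56.0858 * 54.9379 = 3081.2372

3081.2372 $/yr


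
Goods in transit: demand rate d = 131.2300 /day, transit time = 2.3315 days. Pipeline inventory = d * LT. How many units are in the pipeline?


Pipeline = 131.2300 * 2.3315 = 305.9627

305.9627 units


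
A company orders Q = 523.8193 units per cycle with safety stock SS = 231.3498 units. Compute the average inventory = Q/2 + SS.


Q/2 = 261.9096
Avg = 261.9096 + 231.3498 = 493.2595

493.2595 units


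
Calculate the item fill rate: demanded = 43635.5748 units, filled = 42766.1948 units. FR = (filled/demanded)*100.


FR = 42766.1948 / 43635.5748 * 100 = 98.0076

98.0076%


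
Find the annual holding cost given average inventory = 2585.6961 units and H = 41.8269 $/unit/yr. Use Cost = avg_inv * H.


Cost = 2585.6961 * 41.8269 = 108151.6522

108151.6522 $/yr


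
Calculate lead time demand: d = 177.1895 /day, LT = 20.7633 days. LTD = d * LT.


LTD = 177.1895 * 20.7633 = 3679.0387

3679.0387 units


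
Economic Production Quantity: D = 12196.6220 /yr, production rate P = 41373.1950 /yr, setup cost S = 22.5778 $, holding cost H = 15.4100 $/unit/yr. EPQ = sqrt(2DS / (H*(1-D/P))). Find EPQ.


1 - D/P = 1 - 0.2948 = 0.7052
H*(1-D/P) = 10.8672
2DS = 550745.7844
EPQ = sqrt(50679.6169) = 225.1213

225.1213 units


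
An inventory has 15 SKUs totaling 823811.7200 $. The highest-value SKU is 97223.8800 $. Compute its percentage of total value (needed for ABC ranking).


Top item = 97223.8800
Total = 823811.7200
Percentage = 97223.8800 / 823811.7200 * 100 = 11.8017

11.8017%


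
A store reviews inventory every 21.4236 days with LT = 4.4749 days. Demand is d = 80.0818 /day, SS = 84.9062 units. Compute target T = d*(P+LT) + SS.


P + LT = 25.8985
d*(P+LT) = 80.0818 * 25.8985 = 2073.9985
T = 2073.9985 + 84.9062 = 2158.9047

2158.9047 units


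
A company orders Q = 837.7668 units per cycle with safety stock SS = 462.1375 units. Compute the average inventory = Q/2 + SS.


Q/2 = 418.8834
Avg = 418.8834 + 462.1375 = 881.0209

881.0209 units


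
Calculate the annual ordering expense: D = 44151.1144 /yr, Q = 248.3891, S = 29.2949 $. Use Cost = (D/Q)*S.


Number of orders = D/Q = 177.7498
Cost = 177.7498 * 29.2949 = 5207.1628

5207.1628 $/yr


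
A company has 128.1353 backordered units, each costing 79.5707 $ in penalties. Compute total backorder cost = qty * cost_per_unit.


Total = 128.1353 * 79.5707 = 10195.8155

10195.8155 $


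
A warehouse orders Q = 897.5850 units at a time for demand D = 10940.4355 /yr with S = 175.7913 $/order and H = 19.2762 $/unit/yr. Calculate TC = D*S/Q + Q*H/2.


Ordering cost = D*S/Q = 2142.6755
Holding cost = Q*H/2 = 8651.0140
TC = 2142.6755 + 8651.0140 = 10793.6895

10793.6895 $/yr


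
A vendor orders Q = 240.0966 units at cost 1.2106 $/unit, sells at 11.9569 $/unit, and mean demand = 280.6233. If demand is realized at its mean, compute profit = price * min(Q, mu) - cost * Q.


Sales at mu = min(240.0966, 280.6233) = 240.0966
Revenue = 11.9569 * 240.0966 = 2870.8110
Total cost = 1.2106 * 240.0966 = 290.6609
Profit = 2870.8110 - 290.6609 = 2580.1501

2580.1501 $
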